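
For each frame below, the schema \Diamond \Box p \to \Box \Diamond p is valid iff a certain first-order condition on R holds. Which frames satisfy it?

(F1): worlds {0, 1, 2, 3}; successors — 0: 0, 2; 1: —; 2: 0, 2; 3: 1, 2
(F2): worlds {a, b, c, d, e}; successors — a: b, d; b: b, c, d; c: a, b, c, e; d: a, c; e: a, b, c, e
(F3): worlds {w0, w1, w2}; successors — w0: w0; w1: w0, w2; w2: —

The schema corresponds to convergence: \forall x \forall y \forall z (Rxy \wedge Rxz \to \exists w (Ryw \wedge Rzw)).
(F1): fails — R32 and R31 but 2 and 1 have no common successor.
(F2): ✓.
(F3): fails — Rw1w2 and Rw1w2 but w2 and w2 have no common successor.

(F2)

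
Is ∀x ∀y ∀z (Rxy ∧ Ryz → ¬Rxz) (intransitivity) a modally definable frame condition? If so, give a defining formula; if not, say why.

Any modally definable frame class is closed under surjective bounded morphisms.
The 5-cycle (worlds s,t,u,v,w with s→t→u→v→w→s) is intransitive. Mapping every world to a single reflexive point • is a surjective bounded morphism; the reflexive point is not intransitive (R••∧R•• but R••).
So the class is not modally definable.

Not modally definable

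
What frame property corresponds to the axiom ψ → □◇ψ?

Suppose ψ→□◇ψ is valid. Take Rxy and set V(ψ)={x}. Then ψ at x, so □◇ψ at x, so ◇ψ at y, so some z with Ryz has ψ; z=x, i.e. Ryx.

symmetry: ∀x ∀y (Rxy → Ryx)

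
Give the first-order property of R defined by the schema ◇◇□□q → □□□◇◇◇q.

∀x ∀y ∀z ((xR²y ∧ xR³z) → ∃w (yR²w ∧ zR³w))

This is a Sahlqvist (Geach-type) schema ◇^2□^2q → □^3◇^3q.
First-order correspondent: ∀x ∀y ∀z ((xR²y ∧ xR³z) → ∃w (yR²w ∧ zR³w)).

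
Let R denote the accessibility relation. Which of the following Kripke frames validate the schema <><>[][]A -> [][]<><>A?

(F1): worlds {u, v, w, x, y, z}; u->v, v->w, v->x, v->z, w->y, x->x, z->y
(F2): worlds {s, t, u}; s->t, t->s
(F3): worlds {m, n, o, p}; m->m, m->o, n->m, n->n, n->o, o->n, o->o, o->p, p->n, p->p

(F2), (F3)

This is the axiom for a generalized confluence (Geach) condition; its first-order frame correspondent is forall x forall y forall z ((x R^2 y & x R^2 z) -> exists w (y R^2 w & z R^2 w)).
(F1): fails — uR²w, uR²w but no t with wR²t and wR²t.
(F2): satisfies the condition.
(F3): satisfies the condition.
Valid on: (F2), (F3).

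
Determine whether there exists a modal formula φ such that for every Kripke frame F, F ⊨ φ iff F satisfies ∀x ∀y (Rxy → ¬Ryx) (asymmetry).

Modal frame validity is preserved under surjective bounded morphisms.
The 4-cycle (worlds a,b,c,d with a→b→c→d→a) is asymmetric. Mapping every world to a single reflexive point • is a surjective bounded morphism, and the reflexive point is not asymmetric (R•• but asymmetry requires ¬R••).
Hence asymmetry is not modally definable.

Not definable by any modal formula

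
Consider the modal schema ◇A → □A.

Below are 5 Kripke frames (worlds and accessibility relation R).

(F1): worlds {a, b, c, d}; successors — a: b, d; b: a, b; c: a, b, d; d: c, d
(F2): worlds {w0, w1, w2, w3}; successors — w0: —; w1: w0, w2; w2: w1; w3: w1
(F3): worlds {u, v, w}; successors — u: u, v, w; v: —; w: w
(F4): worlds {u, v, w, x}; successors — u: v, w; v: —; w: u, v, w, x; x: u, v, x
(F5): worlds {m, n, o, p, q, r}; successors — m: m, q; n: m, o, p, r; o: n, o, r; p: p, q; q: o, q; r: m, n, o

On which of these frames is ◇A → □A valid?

The schema corresponds to partial functionality: ∀x ∀y ∀z (Rxy ∧ Rxz → y = z).
(F1): fails — a sees both b and d.
(F2): fails — w1 sees both w0 and w2.
(F3): fails — u sees both u and v.
(F4): fails — u sees both v and w.
(F5): fails — m sees both m and q.

none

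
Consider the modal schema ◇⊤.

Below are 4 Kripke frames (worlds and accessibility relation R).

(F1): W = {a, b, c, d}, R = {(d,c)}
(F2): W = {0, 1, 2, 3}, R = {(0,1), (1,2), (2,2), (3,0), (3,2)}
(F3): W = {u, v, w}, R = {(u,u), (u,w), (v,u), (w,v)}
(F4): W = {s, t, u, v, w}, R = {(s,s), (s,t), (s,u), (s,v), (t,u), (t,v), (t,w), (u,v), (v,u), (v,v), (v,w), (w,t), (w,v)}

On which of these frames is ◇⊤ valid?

This is the axiom for seriality; its first-order frame correspondent is ∀x ∃y Rxy.
(F1): fails — world a has no successor.
(F2): condition met.
(F3): condition met.
(F4): condition met.

(F2), (F3), (F4)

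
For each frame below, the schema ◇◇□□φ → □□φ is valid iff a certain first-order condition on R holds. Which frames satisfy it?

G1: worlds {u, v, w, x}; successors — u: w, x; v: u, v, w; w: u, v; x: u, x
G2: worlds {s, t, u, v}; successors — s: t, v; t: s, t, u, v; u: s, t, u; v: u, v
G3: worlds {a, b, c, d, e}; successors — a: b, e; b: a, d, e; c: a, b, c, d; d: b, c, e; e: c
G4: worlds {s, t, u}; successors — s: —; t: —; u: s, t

The schema corresponds to a generalized confluence (Geach) condition: ∀x ∀y ∀z ((xR²y ∧ xR²z) → ∃w (yR²w ∧ z = w)).
G1: fails — uR²x, uR²v but no t with xR²t and v=t.
G2: holds.
G3: fails — aR²e, aR²e but no w with eR²w and e=w.
G4: holds.
Valid on: G2, G4.

G2, G4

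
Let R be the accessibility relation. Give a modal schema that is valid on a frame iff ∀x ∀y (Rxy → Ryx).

r → □◇r

A defining formula is r → □◇r (the B axiom).
Suppose r→□◇r is valid. Take Rxy and set V(r)={x}. Then r at x, so □◇r at x, so ◇r at y, so some z with Ryz has r; z=x, i.e. Ryx.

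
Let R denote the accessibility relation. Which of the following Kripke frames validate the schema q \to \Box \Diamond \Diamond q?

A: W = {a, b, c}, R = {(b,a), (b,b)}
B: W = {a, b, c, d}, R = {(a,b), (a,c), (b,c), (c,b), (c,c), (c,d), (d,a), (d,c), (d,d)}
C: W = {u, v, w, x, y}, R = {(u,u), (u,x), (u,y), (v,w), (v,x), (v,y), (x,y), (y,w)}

This is the axiom for a generalized confluence (Geach) condition; its first-order frame correspondent is \forall x \forall z (xRz \to \exists w (x = w \wedge z R^2 w)).
A: fails — bRa but no w with b=w and aR²w.
B: fails — aRb but no w with a=w and bR²w.
C: fails — uRx but no t with u=t and xR²t.
Valid on no frame.

none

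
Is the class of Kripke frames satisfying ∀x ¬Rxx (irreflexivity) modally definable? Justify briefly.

Any modally definable frame class is closed under surjective bounded morphisms.
The 3-cycle (worlds 0,1,2 with 0→1→2→0) is irreflexive, and the map sending every world to a single reflexive point • is a surjective bounded morphism (forth: every edge maps to (•,•); back: every world has a successor). So any modal formula valid on the 3-cycle is also valid on the reflexive point, which is not irreflexive.
So no modal formula (or set of formulas) defines exactly the irreflexive frames.

Not definable by any modal formula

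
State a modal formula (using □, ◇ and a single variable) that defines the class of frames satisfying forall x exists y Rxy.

The condition is seriality. The D schema □ψ → ◇ψ defines it.
Suppose □ψ→◇ψ is valid. At any x set V(ψ)=W. Then □ψ at x, so ◇ψ at x, so x has a successor.

□ψ → ◇ψ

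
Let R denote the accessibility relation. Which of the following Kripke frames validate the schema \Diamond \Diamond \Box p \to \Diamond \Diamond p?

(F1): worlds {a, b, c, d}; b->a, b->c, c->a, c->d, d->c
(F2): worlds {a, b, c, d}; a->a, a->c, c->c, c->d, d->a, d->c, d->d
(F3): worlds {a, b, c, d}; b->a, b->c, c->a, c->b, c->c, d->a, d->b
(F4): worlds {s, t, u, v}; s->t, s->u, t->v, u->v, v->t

The schema corresponds to a generalized confluence (Geach) condition: \forall x \forall y (x R^2 y \to \exists w (yRw \wedge x R^2 w)).
(F1): fails — bR²a but no w with aRw and bR²w.
(F2): holds.
(F3): fails — bR²a but no w with aRw and bR²w.
(F4): fails — sR²v but no w with vRw and sR²w.

(F2)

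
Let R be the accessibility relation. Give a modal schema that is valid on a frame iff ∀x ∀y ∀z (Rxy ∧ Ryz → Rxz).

□ψ → □□ψ

This is transitivity; the standard corresponding axiom is 4: □ψ → □□ψ.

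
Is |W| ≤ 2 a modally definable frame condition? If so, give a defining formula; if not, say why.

Modal frame validity is preserved under disjoint unions.
Any modal formula valid on each of 3 disjoint one-world frames is valid on their disjoint union (validity is preserved under disjoint unions). Each one-world frame has |W|=1≤2, but the union has |W|=3.
So no modal formula (or set of formulas) defines exactly the |W|≤2 frames.

No — not modally definable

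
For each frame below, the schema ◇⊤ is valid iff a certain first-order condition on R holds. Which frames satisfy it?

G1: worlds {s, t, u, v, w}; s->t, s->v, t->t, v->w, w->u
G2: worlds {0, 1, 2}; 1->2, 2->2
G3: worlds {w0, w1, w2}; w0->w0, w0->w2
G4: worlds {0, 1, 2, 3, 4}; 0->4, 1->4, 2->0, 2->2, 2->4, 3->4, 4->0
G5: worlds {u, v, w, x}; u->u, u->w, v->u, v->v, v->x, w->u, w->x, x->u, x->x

G4, G5

The schema corresponds to seriality: ∀x ∃y Rxy.
G1: fails — world u has no successor.
G2: fails — world 0 has no successor.
G3: fails — world w1 has no successor.
G4: holds.
G5: holds.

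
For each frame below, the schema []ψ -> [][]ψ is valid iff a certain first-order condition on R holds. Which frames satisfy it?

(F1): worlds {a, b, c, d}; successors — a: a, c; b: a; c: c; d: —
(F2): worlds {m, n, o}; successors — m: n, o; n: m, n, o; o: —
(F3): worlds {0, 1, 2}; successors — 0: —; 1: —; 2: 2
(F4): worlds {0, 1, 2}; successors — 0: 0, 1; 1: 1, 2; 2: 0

The schema corresponds to transitivity: forall x forall y forall z (Rxy & Ryz -> Rxz).
(F1): fails — Rba and Rac but not Rbc.
(F2): fails — Rmn and Rnm but not Rmm.
(F3): ✓.
(F4): fails — R12 and R20 but not R10.
Valid on: (F3).

(F3)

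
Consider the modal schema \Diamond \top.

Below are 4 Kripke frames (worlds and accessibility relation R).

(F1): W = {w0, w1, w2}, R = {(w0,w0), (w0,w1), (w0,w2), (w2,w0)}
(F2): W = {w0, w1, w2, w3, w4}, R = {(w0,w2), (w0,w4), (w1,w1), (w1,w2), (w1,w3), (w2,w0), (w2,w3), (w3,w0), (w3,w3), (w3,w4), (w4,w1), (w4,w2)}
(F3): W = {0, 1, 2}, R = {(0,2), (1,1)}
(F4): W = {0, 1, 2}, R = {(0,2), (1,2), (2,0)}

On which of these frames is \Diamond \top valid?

(F2), (F4)

This is the axiom for seriality; its first-order frame correspondent is \forall x \exists y Rxy.
(F1): fails — world w1 has no successor.
(F2): ✓.
(F3): fails — world 2 has no successor.
(F4): ✓.
Valid on: (F2), (F4).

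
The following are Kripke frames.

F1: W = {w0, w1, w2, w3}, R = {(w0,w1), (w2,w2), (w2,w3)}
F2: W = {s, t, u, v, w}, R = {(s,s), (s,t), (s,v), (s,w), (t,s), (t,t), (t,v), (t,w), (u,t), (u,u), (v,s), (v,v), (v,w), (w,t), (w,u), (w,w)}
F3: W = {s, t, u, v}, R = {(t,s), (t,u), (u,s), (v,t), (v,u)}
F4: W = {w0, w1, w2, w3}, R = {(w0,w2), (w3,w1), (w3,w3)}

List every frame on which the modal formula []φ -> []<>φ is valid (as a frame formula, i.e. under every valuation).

The schema corresponds to a generalized confluence (Geach) condition: forall x forall z (xRz -> exists w (xRw & zRw)).
F1: fails — w0Rw1 but no w with w0Rw and w1Rw.
F2: holds.
F3: fails — tRs but no w with tRw and sRw.
F4: fails — w0Rw2 but no w with w0Rw and w2Rw.

F2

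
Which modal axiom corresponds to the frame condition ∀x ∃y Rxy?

A defining formula is □p → ◇p (the D axiom).
Suppose □p→◇p is valid. At any x set V(p)=W. Then □p at x, so ◇p at x, so x has a successor.

□p → ◇p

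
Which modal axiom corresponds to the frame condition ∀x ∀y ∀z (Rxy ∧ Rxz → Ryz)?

The condition is the Euclidean property. The 5 schema ◇q → □◇q defines it.
Suppose ◇q→□◇q is valid. Take Rxy, Rxz and set V(q)={y}. Then ◇q at x, so □◇q at x, so ◇q at z, so some w with Rzw has q; w=y, i.e. Rzy. By symmetry of the argument, Ryz.

◇q → □◇q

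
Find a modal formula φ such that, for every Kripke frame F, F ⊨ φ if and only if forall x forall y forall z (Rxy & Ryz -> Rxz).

□s → □□s

A defining formula is □s → □□s (the 4 axiom).
Suppose □s→□□s is valid. Take Rxy, Ryz and set V(s)={w : Rxw}. Then □s at x, so □□s at x, so □s at y, so s at z, i.e. Rxz.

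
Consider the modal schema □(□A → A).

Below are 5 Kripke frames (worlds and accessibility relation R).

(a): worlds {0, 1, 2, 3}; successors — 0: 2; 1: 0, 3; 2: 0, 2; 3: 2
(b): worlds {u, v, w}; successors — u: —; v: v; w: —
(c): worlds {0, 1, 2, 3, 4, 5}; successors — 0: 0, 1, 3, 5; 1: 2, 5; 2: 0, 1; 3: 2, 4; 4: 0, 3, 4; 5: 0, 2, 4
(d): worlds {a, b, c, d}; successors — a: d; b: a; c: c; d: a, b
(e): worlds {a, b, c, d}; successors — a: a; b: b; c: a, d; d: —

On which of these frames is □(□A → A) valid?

The schema corresponds to shift-reflexivity: ∀x ∀y (Rxy → Ryy).
(a): fails — R10 but not R00.
(b): ✓.
(c): fails — R32 but not R22.
(d): fails — Rba but not Raa.
(e): fails — Rcd but not Rdd.

(b)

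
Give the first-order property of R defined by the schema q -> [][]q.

forall x forall z (x R^2 z -> exists w (x = w & z = w))

This is a Sahlqvist (Geach-type) schema ◇^0□^0q → □^2◇^0q.
Minimal-valuation argument: fix x; take any y with xR^0y and any z with xR^2z. Set V(q) to the set of worlds R-reachable from y in exactly 0 steps. Then □^0q holds at y, so the antecedent holds at x; validity forces ◇^0q at z, giving a w with zR^0w and yR^0w.
First-order correspondent: forall x forall z (x R^2 z -> exists w (x = w & z = w)).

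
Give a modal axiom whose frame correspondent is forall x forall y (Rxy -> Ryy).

A defining formula is □(□r → r) (the T□ axiom).
Suppose □(□r→r) is valid. Take Rxy and set V(r)={w : Ryw}. Then at y, □r holds; since □(□r→r) at x, □r→r at y, so r at y, i.e. Ryy.

□(□r → r)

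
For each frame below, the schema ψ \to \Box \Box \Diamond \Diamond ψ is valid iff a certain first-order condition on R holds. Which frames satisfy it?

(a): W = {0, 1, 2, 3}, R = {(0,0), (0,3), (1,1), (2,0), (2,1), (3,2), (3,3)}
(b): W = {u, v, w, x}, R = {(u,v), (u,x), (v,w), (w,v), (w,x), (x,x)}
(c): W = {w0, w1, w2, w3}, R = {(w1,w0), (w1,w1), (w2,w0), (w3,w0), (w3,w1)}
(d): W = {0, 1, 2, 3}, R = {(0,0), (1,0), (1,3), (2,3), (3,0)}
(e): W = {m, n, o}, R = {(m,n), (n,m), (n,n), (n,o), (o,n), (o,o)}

This is the axiom for a generalized confluence (Geach) condition; its first-order frame correspondent is \forall x \forall z (x R^2 z \to \exists w (x = w \wedge z R^2 w)).
(a): fails — 2R²1 but no w with 2=w and 1R²w.
(b): fails — uR²w but no t with u=t and wR²t.
(c): fails — w1R²w0 but no w with w1=w and w0R²w.
(d): fails — 1R²0 but no w with 1=w and 0R²w.
(e): ✓.
Valid on: (e).

(e)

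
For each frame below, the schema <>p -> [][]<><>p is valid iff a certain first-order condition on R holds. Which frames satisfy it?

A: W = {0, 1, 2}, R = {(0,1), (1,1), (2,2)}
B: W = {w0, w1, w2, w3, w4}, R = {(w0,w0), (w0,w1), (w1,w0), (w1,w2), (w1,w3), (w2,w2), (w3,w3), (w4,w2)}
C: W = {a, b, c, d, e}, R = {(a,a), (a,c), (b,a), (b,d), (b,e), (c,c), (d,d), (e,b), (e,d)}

Frame correspondent (Sahlqvist): forall x forall y forall z ((xRy & x R^2 z) -> exists w (y = w & z R^2 w)) — i.e. a generalized confluence (Geach) condition.
A: satisfies the condition.
B: fails — w0Rw0, w0R²w2 but no w with w0=w and w2R²w.
C: fails — aRa, aR²c but no w with a=w and cR²w.
Valid on: A.

A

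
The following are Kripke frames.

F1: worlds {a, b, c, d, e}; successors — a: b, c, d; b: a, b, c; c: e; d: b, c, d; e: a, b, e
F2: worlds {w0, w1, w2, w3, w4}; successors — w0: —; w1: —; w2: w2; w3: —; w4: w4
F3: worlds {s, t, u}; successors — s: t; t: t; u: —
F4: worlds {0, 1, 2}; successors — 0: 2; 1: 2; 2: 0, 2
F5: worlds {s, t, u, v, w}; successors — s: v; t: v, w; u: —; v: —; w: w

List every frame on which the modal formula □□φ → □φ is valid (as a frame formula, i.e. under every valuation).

F1, F2, F3, F4

This is the axiom for density; its first-order frame correspondent is ∀x ∀y (Rxy → ∃z (Rxz ∧ Rzy)).
F1: holds.
F2: holds.
F3: holds.
F4: holds.
F5: fails — Rsv but no z with Rsz and Rzv.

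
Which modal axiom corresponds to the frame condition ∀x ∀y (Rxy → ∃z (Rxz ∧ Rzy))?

□□p → □p

This is density; the standard corresponding axiom is C4: □□p → □p.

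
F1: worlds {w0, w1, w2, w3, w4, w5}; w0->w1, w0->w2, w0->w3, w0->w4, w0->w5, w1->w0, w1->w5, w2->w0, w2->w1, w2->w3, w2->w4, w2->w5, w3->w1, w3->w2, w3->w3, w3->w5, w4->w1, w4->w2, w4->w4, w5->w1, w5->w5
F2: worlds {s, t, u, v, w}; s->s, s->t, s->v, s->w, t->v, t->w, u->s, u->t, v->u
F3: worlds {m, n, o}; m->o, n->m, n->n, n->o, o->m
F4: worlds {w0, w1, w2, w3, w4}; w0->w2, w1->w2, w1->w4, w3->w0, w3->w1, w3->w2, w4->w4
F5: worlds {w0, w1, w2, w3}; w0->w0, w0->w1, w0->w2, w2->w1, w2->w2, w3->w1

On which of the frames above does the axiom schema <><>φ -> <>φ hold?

The schema corresponds to transitivity: forall x forall y forall z (Rxy & Ryz -> Rxz).
F1: fails — Rw3w1 and Rw1w0 but not Rw3w0.
F2: fails — Rtv and Rvu but not Rtu.
F3: fails — Rom and Rmo but not Roo.
F4: fails — Rw3w1 and Rw1w4 but not Rw3w4.
F5: holds.

F5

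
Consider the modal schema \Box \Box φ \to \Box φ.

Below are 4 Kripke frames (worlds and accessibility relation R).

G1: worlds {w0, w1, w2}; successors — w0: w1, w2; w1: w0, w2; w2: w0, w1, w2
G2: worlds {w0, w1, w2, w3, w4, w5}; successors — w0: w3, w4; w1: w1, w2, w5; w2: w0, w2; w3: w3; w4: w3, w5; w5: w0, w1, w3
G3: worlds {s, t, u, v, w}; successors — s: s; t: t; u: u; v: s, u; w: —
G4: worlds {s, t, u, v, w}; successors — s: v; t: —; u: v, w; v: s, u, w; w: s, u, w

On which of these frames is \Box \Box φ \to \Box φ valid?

The schema corresponds to density: \forall x \forall y (Rxy \to \exists z (Rxz \wedge Rzy)).
G1: condition met.
G2: fails — Rw0w4 but no z with Rw0z and Rzw4.
G3: condition met.
G4: fails — Ruv but no z with Ruz and Rzv.
Valid on: G1, G3.

G1, G3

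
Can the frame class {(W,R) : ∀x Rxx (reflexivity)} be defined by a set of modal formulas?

Definable; □p → p defines it

Yes: it is reflexivity, defined by the T schema □p → p.
Suppose □p→p is valid. At any x set V(p)={w : Rxw}. Then □p holds at x, so p holds at x, i.e. Rxx.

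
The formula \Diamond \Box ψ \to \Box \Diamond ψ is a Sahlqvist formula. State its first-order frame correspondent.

Convergence

This schema is the .2 axiom.
It corresponds to convergence: \forall x \forall y \forall z (Rxy \wedge Rxz \to \exists w (Ryw \wedge Rzw)).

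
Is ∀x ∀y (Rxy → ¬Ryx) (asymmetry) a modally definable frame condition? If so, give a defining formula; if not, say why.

No — not modally definable

If a class were modally definable it would be closed under surjective bounded morphisms (Goldblatt–Thomason).
The 3-cycle (worlds a,b,c with a→b→c→a) is asymmetric. Mapping every world to a single reflexive point • is a surjective bounded morphism, and the reflexive point is not asymmetric (R•• but asymmetry requires ¬R••).
Hence asymmetry is not modally definable.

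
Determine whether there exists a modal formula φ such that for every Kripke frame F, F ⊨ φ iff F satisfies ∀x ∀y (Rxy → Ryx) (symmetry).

The condition is symmetry. A defining modal formula is r → □◇r.
Suppose r→□◇r is valid. Take Rxy and set V(r)={x}. Then r at x, so □◇r at x, so ◇r at y, so some z with Ryz has r; z=x, i.e. Ryx.

Yes, by r → □◇r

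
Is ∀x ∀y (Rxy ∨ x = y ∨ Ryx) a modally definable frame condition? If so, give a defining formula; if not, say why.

If a class were modally definable it would be closed under disjoint unions (Goldblatt–Thomason).
Take 3 disjoint single-world reflexive frames: each is trivially connected, but their disjoint union has 3 worlds with no edge between distinct components, so it is not connected.
So no modal formula (or set of formulas) defines exactly the connected frames.

Not modally definable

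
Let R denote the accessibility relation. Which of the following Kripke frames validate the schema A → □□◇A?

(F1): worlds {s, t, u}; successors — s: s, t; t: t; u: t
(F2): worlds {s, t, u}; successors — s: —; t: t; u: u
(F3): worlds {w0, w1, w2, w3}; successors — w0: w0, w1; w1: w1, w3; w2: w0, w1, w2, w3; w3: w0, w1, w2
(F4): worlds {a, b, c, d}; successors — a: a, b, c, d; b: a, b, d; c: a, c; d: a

The schema corresponds to a generalized confluence (Geach) condition: ∀x ∀z (xR²z → ∃w (x = w ∧ zRw)).
(F1): fails — sR²t but no w with s=w and tRw.
(F2): satisfies the condition.
(F3): fails — w0R²w1 but no w with w0=w and w1Rw.
(F4): fails — bR²c but no w with b=w and cRw.
Valid on: (F2).

(F2)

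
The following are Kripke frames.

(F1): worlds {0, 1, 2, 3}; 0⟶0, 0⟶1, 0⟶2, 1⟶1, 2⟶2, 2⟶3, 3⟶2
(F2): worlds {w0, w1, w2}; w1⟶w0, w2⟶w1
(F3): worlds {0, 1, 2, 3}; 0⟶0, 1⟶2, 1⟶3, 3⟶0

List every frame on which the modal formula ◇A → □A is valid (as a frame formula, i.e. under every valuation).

(F2)

This is the axiom for partial functionality; its first-order frame correspondent is ∀x ∀y ∀z (Rxy ∧ Rxz → y = z).
(F1): fails — 0 sees both 0 and 1.
(F2): holds.
(F3): fails — 1 sees both 2 and 3.
Valid on: (F2).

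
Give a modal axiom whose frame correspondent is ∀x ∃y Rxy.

□ψ → ◇ψ

This is seriality; the standard corresponding axiom is D: □ψ → ◇ψ.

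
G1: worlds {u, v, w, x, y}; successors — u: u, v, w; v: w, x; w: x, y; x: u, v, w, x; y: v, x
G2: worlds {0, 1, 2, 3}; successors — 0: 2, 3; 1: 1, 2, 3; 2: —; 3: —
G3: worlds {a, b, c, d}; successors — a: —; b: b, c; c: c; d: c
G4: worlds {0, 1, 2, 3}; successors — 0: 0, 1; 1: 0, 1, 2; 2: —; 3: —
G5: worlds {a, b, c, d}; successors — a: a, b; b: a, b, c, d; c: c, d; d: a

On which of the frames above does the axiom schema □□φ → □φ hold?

G3, G4, G5

This is the axiom for density; its first-order frame correspondent is ∀x ∀y (Rxy → ∃z (Rxz ∧ Rzy)).
G1: fails — Rwy but no z with Rwz and Rzy.
G2: fails — R02 but no z with R0z and Rz2.
G3: ✓.
G4: ✓.
G5: ✓.
Valid on: G3, G4, G5.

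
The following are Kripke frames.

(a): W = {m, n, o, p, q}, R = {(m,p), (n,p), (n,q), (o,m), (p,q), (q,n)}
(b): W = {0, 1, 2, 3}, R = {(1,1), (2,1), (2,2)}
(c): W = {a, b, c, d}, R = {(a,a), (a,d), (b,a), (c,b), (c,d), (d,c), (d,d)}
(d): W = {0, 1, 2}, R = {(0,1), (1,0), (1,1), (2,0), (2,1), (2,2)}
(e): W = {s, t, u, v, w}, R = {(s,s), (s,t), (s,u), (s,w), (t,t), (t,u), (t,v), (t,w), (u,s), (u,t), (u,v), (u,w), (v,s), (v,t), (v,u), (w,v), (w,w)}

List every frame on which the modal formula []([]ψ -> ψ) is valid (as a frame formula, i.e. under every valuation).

(b)

This is the axiom for shift-reflexivity; its first-order frame correspondent is forall x forall y (Rxy -> Ryy).
(a): fails — Rom but not Rmm.
(b): holds.
(c): fails — Rdc but not Rcc.
(d): fails — R10 but not R00.
(e): fails — Ruv but not Rvv.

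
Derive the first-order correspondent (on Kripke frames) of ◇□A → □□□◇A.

∀x ∀y ∀z ((xRy ∧ xR³z) → ∃w (yRw ∧ zRw))

This is a Sahlqvist (Geach-type) schema ◇^1□^1A → □^3◇^1A.
Minimal-valuation argument: fix x; take any y with xR^1y and any z with xR^3z. Set V(A) to the set of worlds R-reachable from y in exactly 1 step. Then □^1A holds at y, so the antecedent holds at x; validity forces ◇^1A at z, giving a w with zR^1w and yR^1w.
First-order correspondent: ∀x ∀y ∀z ((xRy ∧ xR³z) → ∃w (yRw ∧ zRw)).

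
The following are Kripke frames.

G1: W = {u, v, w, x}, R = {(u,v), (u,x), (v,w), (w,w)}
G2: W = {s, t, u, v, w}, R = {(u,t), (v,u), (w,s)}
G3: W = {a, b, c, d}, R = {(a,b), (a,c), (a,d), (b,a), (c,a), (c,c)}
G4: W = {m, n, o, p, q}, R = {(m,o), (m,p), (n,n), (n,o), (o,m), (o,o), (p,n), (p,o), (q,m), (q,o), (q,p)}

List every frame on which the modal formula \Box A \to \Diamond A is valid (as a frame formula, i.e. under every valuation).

The schema corresponds to seriality: \forall x \exists y Rxy.
G1: fails — world x has no successor.
G2: fails — world s has no successor.
G3: fails — world d has no successor.
G4: satisfies the condition.

G4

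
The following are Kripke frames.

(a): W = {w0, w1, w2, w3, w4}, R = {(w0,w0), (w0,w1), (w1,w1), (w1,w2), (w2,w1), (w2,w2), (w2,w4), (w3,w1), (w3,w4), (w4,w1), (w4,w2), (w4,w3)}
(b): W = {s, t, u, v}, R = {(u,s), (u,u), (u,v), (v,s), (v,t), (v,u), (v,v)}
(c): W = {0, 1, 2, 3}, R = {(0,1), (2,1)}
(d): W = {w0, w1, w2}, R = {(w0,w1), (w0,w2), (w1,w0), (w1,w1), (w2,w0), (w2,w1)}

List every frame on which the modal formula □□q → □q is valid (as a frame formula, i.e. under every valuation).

The schema corresponds to density: ∀x ∀y (Rxy → ∃z (Rxz ∧ Rzy)).
(a): fails — Rw4w3 but no z with Rw4z and Rzw3.
(b): ✓.
(c): fails — R01 but no z with R0z and Rz1.
(d): fails — Rw0w2 but no z with Rw0z and Rzw2.
Valid on: (b).

(b)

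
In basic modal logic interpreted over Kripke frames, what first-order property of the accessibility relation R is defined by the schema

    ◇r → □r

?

This is the CD axiom.
It corresponds to partial functionality: ∀x ∀y ∀z (Rxy ∧ Rxz → y = z).

partial functionality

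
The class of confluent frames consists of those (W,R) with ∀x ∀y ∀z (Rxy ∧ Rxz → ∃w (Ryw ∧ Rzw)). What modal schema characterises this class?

◇□p → □◇p

This is convergence; the standard corresponding axiom is .2: ◇□p → □◇p.
Suppose ◇□p→□◇p is valid. Take Rxy, Rxz and set V(p)={w : Ryw}. Then □p at y so ◇□p at x, so □◇p at x, so ◇p at z, giving w with Rzw and Ryw.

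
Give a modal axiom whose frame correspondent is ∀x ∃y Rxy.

□r → ◇r

The condition is seriality. The D schema □r → ◇r defines it.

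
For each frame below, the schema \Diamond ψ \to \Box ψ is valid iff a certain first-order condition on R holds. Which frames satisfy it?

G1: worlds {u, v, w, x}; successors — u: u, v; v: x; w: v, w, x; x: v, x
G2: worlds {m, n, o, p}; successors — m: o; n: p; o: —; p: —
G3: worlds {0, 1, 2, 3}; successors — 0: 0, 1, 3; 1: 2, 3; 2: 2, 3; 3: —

G2

This is the axiom for partial functionality; its first-order frame correspondent is \forall x \forall y \forall z (Rxy \wedge Rxz \to y = z).
G1: fails — u sees both u and v.
G2: holds.
G3: fails — 0 sees both 0 and 1.
Valid on: G2.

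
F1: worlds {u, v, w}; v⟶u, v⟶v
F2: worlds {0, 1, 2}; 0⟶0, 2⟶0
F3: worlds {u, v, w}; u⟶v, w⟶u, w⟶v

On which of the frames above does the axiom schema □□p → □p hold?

Frame correspondent (Sahlqvist): ∀x ∀y (Rxy → ∃z (Rxz ∧ Rzy)) — i.e. density.
F1: condition met.
F2: condition met.
F3: fails — Ruv but no z with Ruz and Rzv.
Valid on: F1, F2.

F1, F2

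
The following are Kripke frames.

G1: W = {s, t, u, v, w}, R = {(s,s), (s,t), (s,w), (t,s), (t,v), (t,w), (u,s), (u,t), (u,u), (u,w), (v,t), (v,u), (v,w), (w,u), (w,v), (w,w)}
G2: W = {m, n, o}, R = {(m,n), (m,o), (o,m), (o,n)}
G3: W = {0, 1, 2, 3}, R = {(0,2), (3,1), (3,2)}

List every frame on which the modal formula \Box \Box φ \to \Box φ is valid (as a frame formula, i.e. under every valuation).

This is the axiom for density; its first-order frame correspondent is \forall x \forall y (Rxy \to \exists z (Rxz \wedge Rzy)).
G1: holds.
G2: fails — Rom but no z with Roz and Rzm.
G3: fails — R32 but no z with R3z and Rz2.

G1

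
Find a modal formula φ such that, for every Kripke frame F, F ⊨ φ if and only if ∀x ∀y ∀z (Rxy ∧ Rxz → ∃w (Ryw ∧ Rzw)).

◇□r → □◇r

This is convergence; the standard corresponding axiom is .2: ◇□r → □◇r.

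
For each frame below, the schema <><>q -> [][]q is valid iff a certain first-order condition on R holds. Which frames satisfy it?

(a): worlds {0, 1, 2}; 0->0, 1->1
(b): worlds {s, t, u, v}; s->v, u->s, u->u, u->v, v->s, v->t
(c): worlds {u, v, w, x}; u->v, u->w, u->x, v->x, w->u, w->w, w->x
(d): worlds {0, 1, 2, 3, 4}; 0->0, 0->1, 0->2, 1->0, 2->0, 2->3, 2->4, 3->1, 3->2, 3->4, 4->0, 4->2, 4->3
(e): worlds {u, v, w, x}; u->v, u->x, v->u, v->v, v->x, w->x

Frame correspondent (Sahlqvist): forall x forall y forall z ((x R^2 y & x R^2 z) -> exists w (y = w & z = w)) — i.e. a generalized confluence (Geach) condition.
(a): condition met.
(b): fails — sR²s, sR²t but s ≠ t.
(c): fails — uR²u, uR²w but u ≠ w.
(d): fails — 0R²0, 0R²1 but 0 ≠ 1.
(e): fails — uR²u, uR²v but u ≠ v.

(a)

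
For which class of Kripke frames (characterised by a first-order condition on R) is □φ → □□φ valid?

Suppose □φ→□□φ is valid. Take Rxy, Ryz and set V(φ)={w : Rxw}. Then □φ at x, so □□φ at x, so □φ at y, so φ at z, i.e. Rxz.
Conversely, any frame satisfying ∀x ∀y ∀z (Rxy ∧ Ryz → Rxz) validates the schema.
So the correspondent is transitivity.

transitivity: ∀x ∀y ∀z (Rxy ∧ Ryz → Rxz)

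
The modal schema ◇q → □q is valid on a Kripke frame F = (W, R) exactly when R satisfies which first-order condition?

Suppose ◇q→□q is valid. Take Rxy, Rxz and set V(q)={y}. Then ◇q at x, so □q at x, so q at z, i.e. z=y.
Conversely, any frame satisfying ∀x ∀y ∀z (Rxy ∧ Rxz → y = z) validates the schema.
Frame condition: ∀x ∀y ∀z (Rxy ∧ Rxz → y = z).

partial functionality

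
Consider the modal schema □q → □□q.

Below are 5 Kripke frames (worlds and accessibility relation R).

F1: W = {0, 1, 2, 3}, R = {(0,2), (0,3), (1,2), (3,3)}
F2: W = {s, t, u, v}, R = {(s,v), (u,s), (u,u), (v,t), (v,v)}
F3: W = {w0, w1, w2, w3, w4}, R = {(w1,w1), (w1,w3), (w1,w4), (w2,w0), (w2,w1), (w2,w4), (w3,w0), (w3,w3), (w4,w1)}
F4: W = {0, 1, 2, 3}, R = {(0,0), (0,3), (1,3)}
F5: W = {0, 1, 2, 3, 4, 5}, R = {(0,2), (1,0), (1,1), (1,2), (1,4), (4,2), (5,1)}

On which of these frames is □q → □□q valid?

F1, F4

This is the axiom for transitivity; its first-order frame correspondent is ∀x ∀y ∀z (Rxy ∧ Ryz → Rxz).
F1: satisfies the condition.
F2: fails — Rus and Rsv but not Ruv.
F3: fails — Rw1w3 and Rw3w0 but not Rw1w0.
F4: satisfies the condition.
F5: fails — R51 and R10 but not R50.
Valid on: F1, F4.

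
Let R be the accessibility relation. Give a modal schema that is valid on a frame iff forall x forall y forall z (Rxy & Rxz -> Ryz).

◇ψ → □◇ψ

The condition is the Euclidean property. The 5 schema ◇ψ → □◇ψ defines it.
Suppose ◇ψ→□◇ψ is valid. Take Rxy, Rxz and set V(ψ)={y}. Then ◇ψ at x, so □◇ψ at x, so ◇ψ at z, so some w with Rzw has ψ; w=y, i.e. Rzy. By symmetry of the argument, Ryz.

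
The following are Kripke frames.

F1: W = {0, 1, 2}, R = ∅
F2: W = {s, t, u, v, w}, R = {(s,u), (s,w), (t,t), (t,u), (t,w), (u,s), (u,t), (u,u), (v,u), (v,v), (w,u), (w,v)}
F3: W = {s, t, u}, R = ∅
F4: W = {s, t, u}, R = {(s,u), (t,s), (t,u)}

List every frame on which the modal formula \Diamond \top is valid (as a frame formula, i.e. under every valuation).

F2

The schema corresponds to seriality: \forall x \exists y Rxy.
F1: fails — world 0 has no successor.
F2: holds.
F3: fails — world s has no successor.
F4: fails — world u has no successor.
Valid on: F2.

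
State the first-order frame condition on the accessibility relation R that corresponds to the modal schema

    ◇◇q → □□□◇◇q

This is a Sahlqvist (Geach-type) schema ◇^2□^0q → □^3◇^2q.
First-order correspondent: ∀x ∀y ∀z ((xR²y ∧ xR³z) → ∃w (y = w ∧ zR²w)).

∀x ∀y ∀z ((xR²y ∧ xR³z) → ∃w (y = w ∧ zR²w))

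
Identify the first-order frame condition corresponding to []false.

Emptiness of R

□⊥ is valid iff no world has any successor (otherwise □⊥ fails at any world with one).
The converse is a direct semantic check.
Frame condition: forall x forall y ~Rxy.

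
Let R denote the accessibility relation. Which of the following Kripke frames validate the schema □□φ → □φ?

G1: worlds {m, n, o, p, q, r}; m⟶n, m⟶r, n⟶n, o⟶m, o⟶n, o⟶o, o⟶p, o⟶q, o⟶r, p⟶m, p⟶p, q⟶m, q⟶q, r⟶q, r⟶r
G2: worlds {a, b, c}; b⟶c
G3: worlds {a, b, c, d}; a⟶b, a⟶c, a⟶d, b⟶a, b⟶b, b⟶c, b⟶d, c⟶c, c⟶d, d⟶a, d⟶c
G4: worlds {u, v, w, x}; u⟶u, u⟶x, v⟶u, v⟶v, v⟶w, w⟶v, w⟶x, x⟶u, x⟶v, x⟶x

This is the axiom for density; its first-order frame correspondent is ∀x ∀y (Rxy → ∃z (Rxz ∧ Rzy)).
G1: holds.
G2: fails — Rbc but no z with Rbz and Rzc.
G3: fails — Rda but no z with Rdz and Rza.
G4: holds.
Valid on: G1, G4.

G1, G4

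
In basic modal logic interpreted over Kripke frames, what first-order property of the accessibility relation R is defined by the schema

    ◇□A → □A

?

the Euclidean property

This schema is equivalent to the 5 axiom ◇A → □◇A.
Its frame correspondent is the Euclidean property — ∀x ∀y ∀z (Rxy ∧ Rxz → Ryz).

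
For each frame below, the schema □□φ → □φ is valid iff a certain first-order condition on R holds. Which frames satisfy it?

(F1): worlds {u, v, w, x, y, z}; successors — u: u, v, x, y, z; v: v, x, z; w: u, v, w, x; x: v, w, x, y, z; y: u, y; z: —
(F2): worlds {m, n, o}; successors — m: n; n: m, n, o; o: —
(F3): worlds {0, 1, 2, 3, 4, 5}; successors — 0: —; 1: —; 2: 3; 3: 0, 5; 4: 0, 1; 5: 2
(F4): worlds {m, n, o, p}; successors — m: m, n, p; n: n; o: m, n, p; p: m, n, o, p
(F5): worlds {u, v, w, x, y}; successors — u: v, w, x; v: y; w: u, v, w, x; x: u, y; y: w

(F1), (F2), (F4)

The schema corresponds to density: ∀x ∀y (Rxy → ∃z (Rxz ∧ Rzy)).
(F1): satisfies the condition.
(F2): satisfies the condition.
(F3): fails — R23 but no z with R2z and Rz3.
(F4): satisfies the condition.
(F5): fails — Rxu but no z with Rxz and Rzu.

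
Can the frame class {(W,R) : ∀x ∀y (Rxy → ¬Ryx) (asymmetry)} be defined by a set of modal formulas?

Any modally definable frame class is closed under surjective bounded morphisms.
The 5-cycle (worlds a,b,c,d,e with a→b→c→d→e→a) is asymmetric. Mapping every world to a single reflexive point • is a surjective bounded morphism, and the reflexive point is not asymmetric (R•• but asymmetry requires ¬R••).
Hence asymmetry is not modally definable.

No — not modally definable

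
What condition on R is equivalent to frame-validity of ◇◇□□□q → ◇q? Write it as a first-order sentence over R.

∀x ∀y (xR²y → ∃w (yR³w ∧ xRw))

This is a Sahlqvist (Geach-type) schema ◇^2□^3q → □^0◇^1q.
First-order correspondent: ∀x ∀y (xR²y → ∃w (yR³w ∧ xRw)).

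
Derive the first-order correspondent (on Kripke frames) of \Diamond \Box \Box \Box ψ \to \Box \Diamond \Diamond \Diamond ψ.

\forall x \forall y \forall z ((xRy \wedge xRz) \to \exists w (y R^3 w \wedge z R^3 w))

This is a Sahlqvist (Geach-type) schema ◇^1□^3ψ → □^1◇^3ψ.
First-order correspondent: \forall x \forall y \forall z ((xRy \wedge xRz) \to \exists w (y R^3 w \wedge z R^3 w)).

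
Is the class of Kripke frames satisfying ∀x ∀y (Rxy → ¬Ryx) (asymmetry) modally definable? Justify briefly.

If a class were modally definable it would be closed under surjective bounded morphisms (Goldblatt–Thomason).
The 3-cycle (worlds a,b,c with a→b→c→a) is asymmetric. Mapping every world to a single reflexive point • is a surjective bounded morphism, and the reflexive point is not asymmetric (R•• but asymmetry requires ¬R••).
So the class is not modally definable.

Not definable by any modal formula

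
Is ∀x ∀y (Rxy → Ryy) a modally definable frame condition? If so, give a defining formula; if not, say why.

Definable; □(□p → p) defines it

Yes: it is shift-reflexivity, defined by the T□ schema □(□p → p).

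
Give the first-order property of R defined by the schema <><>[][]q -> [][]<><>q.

forall x forall y forall z ((x R^2 y & x R^2 z) -> exists w (y R^2 w & z R^2 w))

This is a Sahlqvist (Geach-type) schema ◇^2□^2q → □^2◇^2q.
First-order correspondent: forall x forall y forall z ((x R^2 y & x R^2 z) -> exists w (y R^2 w & z R^2 w)).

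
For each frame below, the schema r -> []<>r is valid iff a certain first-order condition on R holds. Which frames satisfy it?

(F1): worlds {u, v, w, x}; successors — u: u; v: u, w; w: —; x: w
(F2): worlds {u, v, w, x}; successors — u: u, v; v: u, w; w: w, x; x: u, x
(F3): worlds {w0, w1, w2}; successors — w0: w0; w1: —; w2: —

Frame correspondent (Sahlqvist): forall x forall y (Rxy -> Ryx) — i.e. symmetry.
(F1): fails — Rxw but not Rwx.
(F2): fails — Rwx but not Rxw.
(F3): ✓.

(F3)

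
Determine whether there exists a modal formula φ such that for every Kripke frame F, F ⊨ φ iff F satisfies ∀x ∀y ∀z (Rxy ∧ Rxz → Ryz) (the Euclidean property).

This is a Sahlqvist condition; the 5 axiom ◇r → □◇r defines it.
Suppose ◇r→□◇r is valid. Take Rxy, Rxz and set V(r)={y}. Then ◇r at x, so □◇r at x, so ◇r at z, so some w with Rzw has r; w=y, i.e. Rzy. By symmetry of the argument, Ryz.

Yes, by ◇r → □◇r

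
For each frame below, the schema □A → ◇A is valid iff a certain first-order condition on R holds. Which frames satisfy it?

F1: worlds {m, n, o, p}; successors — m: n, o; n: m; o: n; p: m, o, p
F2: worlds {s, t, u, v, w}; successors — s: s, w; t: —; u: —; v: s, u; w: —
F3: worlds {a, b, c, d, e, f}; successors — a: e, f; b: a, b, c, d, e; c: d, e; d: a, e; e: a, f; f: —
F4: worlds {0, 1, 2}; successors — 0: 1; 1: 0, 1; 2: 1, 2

The schema corresponds to seriality: ∀x ∃y Rxy.
F1: holds.
F2: fails — world t has no successor.
F3: fails — world f has no successor.
F4: holds.

F1, F4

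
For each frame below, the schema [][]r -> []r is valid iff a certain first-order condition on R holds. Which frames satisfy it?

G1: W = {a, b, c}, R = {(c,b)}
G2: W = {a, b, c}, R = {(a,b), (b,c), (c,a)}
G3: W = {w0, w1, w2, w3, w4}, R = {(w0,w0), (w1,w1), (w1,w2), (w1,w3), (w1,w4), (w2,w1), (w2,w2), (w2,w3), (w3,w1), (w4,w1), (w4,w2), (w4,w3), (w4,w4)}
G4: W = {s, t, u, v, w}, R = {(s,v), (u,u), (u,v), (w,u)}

The schema corresponds to density: forall x forall y (Rxy -> exists z (Rxz & Rzy)).
G1: fails — Rcb but no z with Rcz and Rzb.
G2: fails — Rca but no z with Rcz and Rza.
G3: ✓.
G4: fails — Rsv but no z with Rsz and Rzv.
Valid on: G3.

G3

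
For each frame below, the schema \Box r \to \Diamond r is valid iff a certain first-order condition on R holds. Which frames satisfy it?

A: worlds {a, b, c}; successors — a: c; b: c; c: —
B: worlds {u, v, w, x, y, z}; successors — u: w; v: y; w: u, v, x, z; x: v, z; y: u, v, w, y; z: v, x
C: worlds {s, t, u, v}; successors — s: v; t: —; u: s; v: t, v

B

The schema corresponds to seriality: \forall x \exists y Rxy.
A: fails — world c has no successor.
B: holds.
C: fails — world t has no successor.
Valid on: B.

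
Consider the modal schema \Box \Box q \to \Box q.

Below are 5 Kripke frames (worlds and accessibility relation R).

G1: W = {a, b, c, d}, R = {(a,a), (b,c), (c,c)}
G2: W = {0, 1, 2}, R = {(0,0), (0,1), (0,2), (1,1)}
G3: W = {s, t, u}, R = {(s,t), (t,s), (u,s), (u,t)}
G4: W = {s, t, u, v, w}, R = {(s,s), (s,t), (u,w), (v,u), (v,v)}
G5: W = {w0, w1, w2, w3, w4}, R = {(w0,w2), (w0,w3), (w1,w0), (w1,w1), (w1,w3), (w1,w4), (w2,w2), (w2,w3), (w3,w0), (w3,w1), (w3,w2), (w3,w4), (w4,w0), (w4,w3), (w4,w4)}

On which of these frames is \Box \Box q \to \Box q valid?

Frame correspondent (Sahlqvist): \forall x \forall y (Rxy \to \exists z (Rxz \wedge Rzy)) — i.e. density.
G1: holds.
G2: holds.
G3: fails — Rts but no z with Rtz and Rzs.
G4: fails — Ruw but no z with Ruz and Rzw.
G5: holds.
Valid on: G1, G2, G5.

G1, G2, G5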